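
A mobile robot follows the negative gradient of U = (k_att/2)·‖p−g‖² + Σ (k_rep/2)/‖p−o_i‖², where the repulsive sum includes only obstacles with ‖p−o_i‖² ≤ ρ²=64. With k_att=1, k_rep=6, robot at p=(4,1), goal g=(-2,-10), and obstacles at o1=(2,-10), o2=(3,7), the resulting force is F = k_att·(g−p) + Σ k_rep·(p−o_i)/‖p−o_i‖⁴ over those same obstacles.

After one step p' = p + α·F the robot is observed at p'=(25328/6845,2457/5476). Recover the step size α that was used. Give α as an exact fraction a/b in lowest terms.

F_att = 1·(g−p) = 1·(-6,-11) = (-6.0000,-11.0000)
o1: d²=125 > ρ²=64 → inactive
o2: d²=37 ≤ ρ²=64; F_rep = 6·(1,-6)/37² = (0.0044,-0.0263)
F = F_att + ΣF_rep = (-5.9956,-11.0263)
Δp = p'−p = (-0.2998,-0.5513); α = Δx/Fx = (-2052/6845) / (-8208/1369) = 1/20
check: Δy/Fy = (-3019/5476) / (-15095/1369) = 1/20 ✓

α = 1/20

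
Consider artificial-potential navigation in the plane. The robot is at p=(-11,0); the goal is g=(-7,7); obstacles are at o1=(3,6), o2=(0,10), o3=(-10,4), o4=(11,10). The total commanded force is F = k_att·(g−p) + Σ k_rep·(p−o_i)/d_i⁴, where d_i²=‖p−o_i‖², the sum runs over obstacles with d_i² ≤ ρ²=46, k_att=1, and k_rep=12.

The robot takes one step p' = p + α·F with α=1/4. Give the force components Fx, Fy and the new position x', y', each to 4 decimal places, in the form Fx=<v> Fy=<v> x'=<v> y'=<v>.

F_att = 1·(g−p) = 1·(4,7) = (4.0000,7.0000)
o1: d²=232 > ρ²=46 → inactive
o2: d²=221 > ρ²=46 → inactive
o3: d²=17 ≤ ρ²=46; F_rep = 12·(-1,-4)/17² = (-0.0415,-0.1661)
o4: d²=584 > ρ²=46 → inactive
F = F_att + ΣF_rep = (3.9585,6.8339)
p' = p + 1/4·F = (-10.0104,1.7085)

Fx=3.9585 Fy=6.8339 x'=-10.0104 y'=1.7085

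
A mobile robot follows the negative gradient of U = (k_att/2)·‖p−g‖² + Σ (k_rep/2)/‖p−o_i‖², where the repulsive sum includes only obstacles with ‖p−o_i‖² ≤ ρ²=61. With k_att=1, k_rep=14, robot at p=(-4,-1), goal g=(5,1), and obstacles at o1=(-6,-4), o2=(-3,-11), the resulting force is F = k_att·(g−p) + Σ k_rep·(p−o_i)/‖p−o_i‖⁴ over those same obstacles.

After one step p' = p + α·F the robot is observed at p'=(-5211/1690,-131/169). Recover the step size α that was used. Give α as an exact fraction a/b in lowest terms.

F_att = 1·(g−p) = 1·(9,2) = (9.0000,2.0000)
o1: d²=13 ≤ ρ²=61; F_rep = 14·(2,3)/13² = (0.1657,0.2485)
o2: d²=101 > ρ²=61 → inactive
F = F_att + ΣF_rep = (9.1657,2.2485)
Δp = p'−p = (0.9166,0.2249); α = Δx/Fx = (1549/1690) / (1549/169) = 1/10
check: Δy/Fy = (38/169) / (380/169) = 1/10 ✓

α = 1/10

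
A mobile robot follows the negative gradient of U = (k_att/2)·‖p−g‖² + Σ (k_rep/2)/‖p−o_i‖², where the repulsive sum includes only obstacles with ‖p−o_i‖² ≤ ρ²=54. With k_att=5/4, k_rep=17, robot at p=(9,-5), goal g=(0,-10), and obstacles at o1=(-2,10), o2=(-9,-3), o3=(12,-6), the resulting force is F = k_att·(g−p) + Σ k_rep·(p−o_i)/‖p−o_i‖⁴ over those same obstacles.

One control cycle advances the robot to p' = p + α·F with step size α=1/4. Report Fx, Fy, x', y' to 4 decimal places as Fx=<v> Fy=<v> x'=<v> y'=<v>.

F_att = 5/4·(g−p) = 5/4·(-9,-5) = (-11.2500,-6.2500)
o1: d²=346 > ρ²=54 → inactive
o2: d²=328 > ρ²=54 → inactive
o3: d²=10 ≤ ρ²=54; F_rep = 17·(-3,1)/10² = (-0.5100,0.1700)
F = F_att + ΣF_rep = (-11.7600,-6.0800)
p' = p + 1/4·F = (6.0600,-6.5200)

Fx=-11.7600 Fy=-6.0800 x'=6.0600 y'=-6.5200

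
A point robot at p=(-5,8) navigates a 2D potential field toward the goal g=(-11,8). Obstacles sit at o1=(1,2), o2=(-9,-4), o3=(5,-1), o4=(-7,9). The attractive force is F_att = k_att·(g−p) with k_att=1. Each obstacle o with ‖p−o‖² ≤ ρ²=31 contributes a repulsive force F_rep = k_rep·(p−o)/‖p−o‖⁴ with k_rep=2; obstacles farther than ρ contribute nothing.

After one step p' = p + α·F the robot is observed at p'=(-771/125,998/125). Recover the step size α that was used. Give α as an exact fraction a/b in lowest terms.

α = 1/5

F_att = 1·(g−p) = 1·(-6,0) = (-6.0000,0.0000)
o1: d²=72 > ρ²=31 → inactive
o2: d²=160 > ρ²=31 → inactive
o3: d²=181 > ρ²=31 → inactive
o4: d²=5 ≤ ρ²=31; F_rep = 2·(2,-1)/5² = (0.1600,-0.0800)
F = F_att + ΣF_rep = (-5.8400,-0.0800)
Δp = p'−p = (-1.1680,-0.0160); α = Δx/Fx = (-146/125) / (-146/25) = 1/5
check: Δy/Fy = (-2/125) / (-2/25) = 1/5 ✓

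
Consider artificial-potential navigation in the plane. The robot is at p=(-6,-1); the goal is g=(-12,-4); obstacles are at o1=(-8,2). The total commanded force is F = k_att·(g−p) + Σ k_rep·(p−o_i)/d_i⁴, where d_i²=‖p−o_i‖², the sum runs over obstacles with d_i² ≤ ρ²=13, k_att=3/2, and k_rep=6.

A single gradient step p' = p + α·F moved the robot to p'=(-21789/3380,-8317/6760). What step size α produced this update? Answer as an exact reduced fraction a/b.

F_att = 3/2·(g−p) = 3/2·(-6,-3) = (-9.0000,-4.5000)
o1: d²=13 ≤ ρ²=13; F_rep = 6·(2,-3)/13² = (0.0710,-0.1065)
F = F_att + ΣF_rep = (-8.9290,-4.6065)
Δp = p'−p = (-0.4464,-0.2303); α = Δx/Fx = (-1509/3380) / (-1509/169) = 1/20
check: Δy/Fy = (-1557/6760) / (-1557/338) = 1/20 ✓

α = 1/20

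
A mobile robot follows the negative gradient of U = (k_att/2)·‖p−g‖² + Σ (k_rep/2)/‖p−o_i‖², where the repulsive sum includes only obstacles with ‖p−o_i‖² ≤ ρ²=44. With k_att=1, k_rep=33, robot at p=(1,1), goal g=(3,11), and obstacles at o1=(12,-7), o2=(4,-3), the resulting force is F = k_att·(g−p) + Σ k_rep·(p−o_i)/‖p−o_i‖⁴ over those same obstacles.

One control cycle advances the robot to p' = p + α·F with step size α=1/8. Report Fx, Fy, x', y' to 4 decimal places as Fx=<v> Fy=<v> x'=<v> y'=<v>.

F_att = 1·(g−p) = 1·(2,10) = (2.0000,10.0000)
o1: d²=185 > ρ²=44 → inactive
o2: d²=25 ≤ ρ²=44; F_rep = 33·(-3,4)/25² = (-0.1584,0.2112)
F = F_att + ΣF_rep = (1.8416,10.2112)
p' = p + 1/8·F = (1.2302,2.2764)

Fx=1.8416 Fy=10.2112 x'=1.2302 y'=2.2764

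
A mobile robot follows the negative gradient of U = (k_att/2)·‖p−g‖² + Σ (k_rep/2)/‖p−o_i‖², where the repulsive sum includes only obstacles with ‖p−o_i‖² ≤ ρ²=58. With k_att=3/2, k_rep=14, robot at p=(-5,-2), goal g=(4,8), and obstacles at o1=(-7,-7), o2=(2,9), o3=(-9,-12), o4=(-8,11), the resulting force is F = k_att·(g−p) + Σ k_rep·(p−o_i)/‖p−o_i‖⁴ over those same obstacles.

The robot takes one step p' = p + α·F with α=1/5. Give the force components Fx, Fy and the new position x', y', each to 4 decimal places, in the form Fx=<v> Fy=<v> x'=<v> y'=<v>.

Fx=13.5333 Fy=15.0832 x'=-2.2933 y'=1.0166

F_att = 3/2·(g−p) = 3/2·(9,10) = (13.5000,15.0000)
o1: d²=29 ≤ ρ²=58; F_rep = 14·(2,5)/29² = (0.0333,0.0832)
o2: d²=170 > ρ²=58 → inactive
o3: d²=116 > ρ²=58 → inactive
o4: d²=178 > ρ²=58 → inactive
F = F_att + ΣF_rep = (13.5333,15.0832)
p' = p + 1/5·F = (-2.2933,1.0166)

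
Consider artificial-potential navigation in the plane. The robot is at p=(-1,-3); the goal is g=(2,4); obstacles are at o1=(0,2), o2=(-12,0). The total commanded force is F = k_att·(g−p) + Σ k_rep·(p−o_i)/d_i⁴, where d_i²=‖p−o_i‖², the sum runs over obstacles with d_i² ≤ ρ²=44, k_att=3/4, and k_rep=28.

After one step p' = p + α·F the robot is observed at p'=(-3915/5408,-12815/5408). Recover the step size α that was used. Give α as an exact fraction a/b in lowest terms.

F_att = 3/4·(g−p) = 3/4·(3,7) = (2.2500,5.2500)
o1: d²=26 ≤ ρ²=44; F_rep = 28·(-1,-5)/26² = (-0.0414,-0.2071)
o2: d²=130 > ρ²=44 → inactive
F = F_att + ΣF_rep = (2.2086,5.0429)
Δp = p'−p = (0.2761,0.6304); α = Δx/Fx = (1493/5408) / (1493/676) = 1/8
check: Δy/Fy = (3409/5408) / (3409/676) = 1/8 ✓

α = 1/8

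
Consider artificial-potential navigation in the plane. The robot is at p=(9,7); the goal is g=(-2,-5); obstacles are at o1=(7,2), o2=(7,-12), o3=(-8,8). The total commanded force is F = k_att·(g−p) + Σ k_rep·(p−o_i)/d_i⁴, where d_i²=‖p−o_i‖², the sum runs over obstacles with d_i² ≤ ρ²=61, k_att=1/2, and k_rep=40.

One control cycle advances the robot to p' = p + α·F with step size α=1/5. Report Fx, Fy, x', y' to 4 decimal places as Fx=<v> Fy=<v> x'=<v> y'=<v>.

Fx=-5.4049 Fy=-5.7622 x'=7.9190 y'=5.8476

F_att = 1/2·(g−p) = 1/2·(-11,-12) = (-5.5000,-6.0000)
o1: d²=29 ≤ ρ²=61; F_rep = 40·(2,5)/29² = (0.0951,0.2378)
o2: d²=365 > ρ²=61 → inactive
o3: d²=290 > ρ²=61 → inactive
F = F_att + ΣF_rep = (-5.4049,-5.7622)
p' = p + 1/5·F = (7.9190,5.8476)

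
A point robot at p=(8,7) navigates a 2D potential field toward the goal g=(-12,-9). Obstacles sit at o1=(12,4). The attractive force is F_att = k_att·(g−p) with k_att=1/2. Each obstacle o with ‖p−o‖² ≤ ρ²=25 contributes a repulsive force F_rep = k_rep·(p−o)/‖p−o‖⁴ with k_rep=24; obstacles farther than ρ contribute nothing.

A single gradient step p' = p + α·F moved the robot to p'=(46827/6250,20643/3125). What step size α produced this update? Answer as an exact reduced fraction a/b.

α = 1/20

F_att = 1/2·(g−p) = 1/2·(-20,-16) = (-10.0000,-8.0000)
o1: d²=25 ≤ ρ²=25; F_rep = 24·(-4,3)/25² = (-0.1536,0.1152)
F = F_att + ΣF_rep = (-10.1536,-7.8848)
Δp = p'−p = (-0.5077,-0.3942); α = Δx/Fx = (-3173/6250) / (-6346/625) = 1/20
check: Δy/Fy = (-1232/3125) / (-4928/625) = 1/20 ✓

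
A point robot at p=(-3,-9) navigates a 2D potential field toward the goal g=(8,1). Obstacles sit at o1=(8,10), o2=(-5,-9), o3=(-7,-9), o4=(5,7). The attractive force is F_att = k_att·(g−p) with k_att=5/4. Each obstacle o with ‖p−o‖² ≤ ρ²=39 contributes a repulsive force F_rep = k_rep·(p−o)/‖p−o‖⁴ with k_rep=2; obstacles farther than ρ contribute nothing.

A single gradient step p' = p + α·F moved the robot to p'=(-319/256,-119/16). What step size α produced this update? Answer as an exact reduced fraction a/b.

F_att = 5/4·(g−p) = 5/4·(11,10) = (13.7500,12.5000)
o1: d²=482 > ρ²=39 → inactive
o2: d²=4 ≤ ρ²=39; F_rep = 2·(2,0)/4² = (0.2500,0.0000)
o3: d²=16 ≤ ρ²=39; F_rep = 2·(4,0)/16² = (0.0312,0.0000)
o4: d²=320 > ρ²=39 → inactive
F = F_att + ΣF_rep = (14.0312,12.5000)
Δp = p'−p = (1.7539,1.5625); α = Δx/Fx = (449/256) / (449/32) = 1/8
check: Δy/Fy = (25/16) / (25/2) = 1/8 ✓

α = 1/8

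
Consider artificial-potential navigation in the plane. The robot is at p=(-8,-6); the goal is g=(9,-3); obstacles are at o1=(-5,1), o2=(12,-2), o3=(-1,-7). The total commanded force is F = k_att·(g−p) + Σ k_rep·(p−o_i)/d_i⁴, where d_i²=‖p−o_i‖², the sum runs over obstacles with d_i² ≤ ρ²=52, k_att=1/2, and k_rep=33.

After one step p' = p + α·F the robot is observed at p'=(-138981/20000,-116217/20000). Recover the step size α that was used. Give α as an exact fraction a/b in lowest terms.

F_att = 1/2·(g−p) = 1/2·(17,3) = (8.5000,1.5000)
o1: d²=58 > ρ²=52 → inactive
o2: d²=416 > ρ²=52 → inactive
o3: d²=50 ≤ ρ²=52; F_rep = 33·(-7,1)/50² = (-0.0924,0.0132)
F = F_att + ΣF_rep = (8.4076,1.5132)
Δp = p'−p = (1.0510,0.1892); α = Δx/Fx = (21019/20000) / (21019/2500) = 1/8
check: Δy/Fy = (3783/20000) / (3783/2500) = 1/8 ✓

α = 1/8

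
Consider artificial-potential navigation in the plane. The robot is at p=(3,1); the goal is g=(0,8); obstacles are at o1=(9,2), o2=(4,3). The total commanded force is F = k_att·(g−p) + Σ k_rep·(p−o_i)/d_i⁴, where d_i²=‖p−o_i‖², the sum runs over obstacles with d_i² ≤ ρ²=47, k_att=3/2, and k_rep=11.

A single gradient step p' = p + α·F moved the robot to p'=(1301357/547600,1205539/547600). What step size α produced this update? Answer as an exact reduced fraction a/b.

F_att = 3/2·(g−p) = 3/2·(-3,7) = (-4.5000,10.5000)
o1: d²=37 ≤ ρ²=47; F_rep = 11·(-6,-1)/37² = (-0.0482,-0.0080)
o2: d²=5 ≤ ρ²=47; F_rep = 11·(-1,-2)/5² = (-0.4400,-0.8800)
F = F_att + ΣF_rep = (-4.9882,9.6120)
Δp = p'−p = (-0.6235,1.2015); α = Δx/Fx = (-341443/547600) / (-341443/68450) = 1/8
check: Δy/Fy = (657939/547600) / (657939/68450) = 1/8 ✓

α = 1/8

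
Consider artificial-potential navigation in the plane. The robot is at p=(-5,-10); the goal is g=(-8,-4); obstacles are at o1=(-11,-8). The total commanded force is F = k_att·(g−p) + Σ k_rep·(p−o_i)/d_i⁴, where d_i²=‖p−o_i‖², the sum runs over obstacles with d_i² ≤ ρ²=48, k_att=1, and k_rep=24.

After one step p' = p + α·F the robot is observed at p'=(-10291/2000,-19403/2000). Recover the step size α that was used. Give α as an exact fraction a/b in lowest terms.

α = 1/20

F_att = 1·(g−p) = 1·(-3,6) = (-3.0000,6.0000)
o1: d²=40 ≤ ρ²=48; F_rep = 24·(6,-2)/40² = (0.0900,-0.0300)
F = F_att + ΣF_rep = (-2.9100,5.9700)
Δp = p'−p = (-0.1455,0.2985); α = Δx/Fx = (-291/2000) / (-291/100) = 1/20
check: Δy/Fy = (597/2000) / (597/100) = 1/20 ✓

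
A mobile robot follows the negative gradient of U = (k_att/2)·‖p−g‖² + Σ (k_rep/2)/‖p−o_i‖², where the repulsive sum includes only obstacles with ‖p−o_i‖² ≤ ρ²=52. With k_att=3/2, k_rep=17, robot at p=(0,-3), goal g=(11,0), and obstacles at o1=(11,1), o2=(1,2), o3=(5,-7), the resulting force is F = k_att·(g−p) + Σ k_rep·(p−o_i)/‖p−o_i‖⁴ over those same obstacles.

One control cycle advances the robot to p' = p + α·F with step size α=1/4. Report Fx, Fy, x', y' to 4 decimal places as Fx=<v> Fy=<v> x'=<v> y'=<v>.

Fx=16.4243 Fy=4.4147 x'=4.1061 y'=-1.8963

F_att = 3/2·(g−p) = 3/2·(11,3) = (16.5000,4.5000)
o1: d²=137 > ρ²=52 → inactive
o2: d²=26 ≤ ρ²=52; F_rep = 17·(-1,-5)/26² = (-0.0251,-0.1257)
o3: d²=41 ≤ ρ²=52; F_rep = 17·(-5,4)/41² = (-0.0506,0.0405)
F = F_att + ΣF_rep = (16.4243,4.4147)
p' = p + 1/4·F = (4.1061,-1.8963)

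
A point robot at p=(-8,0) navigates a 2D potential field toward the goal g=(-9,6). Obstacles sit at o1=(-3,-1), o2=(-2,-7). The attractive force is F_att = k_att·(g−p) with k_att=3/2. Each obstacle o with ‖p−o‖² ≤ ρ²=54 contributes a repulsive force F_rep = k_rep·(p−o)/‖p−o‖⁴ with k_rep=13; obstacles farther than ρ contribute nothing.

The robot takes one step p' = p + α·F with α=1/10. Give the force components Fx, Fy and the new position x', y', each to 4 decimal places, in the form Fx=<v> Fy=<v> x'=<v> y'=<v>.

Fx=-1.5962 Fy=9.0192 x'=-8.1596 y'=0.9019

F_att = 3/2·(g−p) = 3/2·(-1,6) = (-1.5000,9.0000)
o1: d²=26 ≤ ρ²=54; F_rep = 13·(-5,1)/26² = (-0.0962,0.0192)
o2: d²=85 > ρ²=54 → inactive
F = F_att + ΣF_rep = (-1.5962,9.0192)
p' = p + 1/10·F = (-8.1596,0.9019)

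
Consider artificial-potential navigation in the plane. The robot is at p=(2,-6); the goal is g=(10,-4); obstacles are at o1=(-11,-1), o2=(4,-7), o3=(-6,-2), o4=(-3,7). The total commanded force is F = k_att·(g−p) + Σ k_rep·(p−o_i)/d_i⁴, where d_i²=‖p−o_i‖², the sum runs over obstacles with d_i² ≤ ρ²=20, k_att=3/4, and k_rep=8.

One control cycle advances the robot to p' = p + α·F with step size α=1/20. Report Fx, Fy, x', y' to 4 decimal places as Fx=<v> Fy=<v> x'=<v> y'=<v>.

Fx=5.3600 Fy=1.8200 x'=2.2680 y'=-5.9090

F_att = 3/4·(g−p) = 3/4·(8,2) = (6.0000,1.5000)
o1: d²=194 > ρ²=20 → inactive
o2: d²=5 ≤ ρ²=20; F_rep = 8·(-2,1)/5² = (-0.6400,0.3200)
o3: d²=80 > ρ²=20 → inactive
o4: d²=194 > ρ²=20 → inactive
F = F_att + ΣF_rep = (5.3600,1.8200)
p' = p + 1/20·F = (2.2680,-5.9090)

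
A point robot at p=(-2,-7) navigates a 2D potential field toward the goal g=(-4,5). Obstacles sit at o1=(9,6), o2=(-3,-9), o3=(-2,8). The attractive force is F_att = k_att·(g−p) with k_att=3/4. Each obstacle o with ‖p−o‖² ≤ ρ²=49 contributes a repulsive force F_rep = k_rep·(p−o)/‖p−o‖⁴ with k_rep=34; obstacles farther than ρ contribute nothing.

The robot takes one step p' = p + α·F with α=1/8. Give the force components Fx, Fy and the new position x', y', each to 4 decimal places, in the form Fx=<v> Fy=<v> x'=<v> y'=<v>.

Fx=-0.1400 Fy=11.7200 x'=-2.0175 y'=-5.5350

F_att = 3/4·(g−p) = 3/4·(-2,12) = (-1.5000,9.0000)
o1: d²=290 > ρ²=49 → inactive
o2: d²=5 ≤ ρ²=49; F_rep = 34·(1,2)/5² = (1.3600,2.7200)
o3: d²=225 > ρ²=49 → inactive
F = F_att + ΣF_rep = (-0.1400,11.7200)
p' = p + 1/8·F = (-2.0175,-5.5350)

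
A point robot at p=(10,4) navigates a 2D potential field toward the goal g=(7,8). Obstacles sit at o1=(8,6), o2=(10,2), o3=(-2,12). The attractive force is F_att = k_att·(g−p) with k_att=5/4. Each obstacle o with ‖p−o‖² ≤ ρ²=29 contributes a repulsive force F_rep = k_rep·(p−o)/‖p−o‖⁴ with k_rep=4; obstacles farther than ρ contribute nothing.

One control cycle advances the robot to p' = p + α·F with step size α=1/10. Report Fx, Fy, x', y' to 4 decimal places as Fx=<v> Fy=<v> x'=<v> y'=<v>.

F_att = 5/4·(g−p) = 5/4·(-3,4) = (-3.7500,5.0000)
o1: d²=8 ≤ ρ²=29; F_rep = 4·(2,-2)/8² = (0.1250,-0.1250)
o2: d²=4 ≤ ρ²=29; F_rep = 4·(0,2)/4² = (0.0000,0.5000)
o3: d²=208 > ρ²=29 → inactive
F = F_att + ΣF_rep = (-3.6250,5.3750)
p' = p + 1/10·F = (9.6375,4.5375)

Fx=-3.6250 Fy=5.3750 x'=9.6375 y'=4.5375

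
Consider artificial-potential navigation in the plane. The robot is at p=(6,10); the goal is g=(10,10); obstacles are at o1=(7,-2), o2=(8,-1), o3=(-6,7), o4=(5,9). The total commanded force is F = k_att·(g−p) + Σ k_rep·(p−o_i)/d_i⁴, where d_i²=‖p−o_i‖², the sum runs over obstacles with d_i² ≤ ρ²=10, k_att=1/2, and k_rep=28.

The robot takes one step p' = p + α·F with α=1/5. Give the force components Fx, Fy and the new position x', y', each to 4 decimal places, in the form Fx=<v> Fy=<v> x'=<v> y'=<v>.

F_att = 1/2·(g−p) = 1/2·(4,0) = (2.0000,0.0000)
o1: d²=145 > ρ²=10 → inactive
o2: d²=125 > ρ²=10 → inactive
o3: d²=153 > ρ²=10 → inactive
o4: d²=2 ≤ ρ²=10; F_rep = 28·(1,1)/2² = (7.0000,7.0000)
F = F_att + ΣF_rep = (9.0000,7.0000)
p' = p + 1/5·F = (7.8000,11.4000)

Fx=9.0000 Fy=7.0000 x'=7.8000 y'=11.4000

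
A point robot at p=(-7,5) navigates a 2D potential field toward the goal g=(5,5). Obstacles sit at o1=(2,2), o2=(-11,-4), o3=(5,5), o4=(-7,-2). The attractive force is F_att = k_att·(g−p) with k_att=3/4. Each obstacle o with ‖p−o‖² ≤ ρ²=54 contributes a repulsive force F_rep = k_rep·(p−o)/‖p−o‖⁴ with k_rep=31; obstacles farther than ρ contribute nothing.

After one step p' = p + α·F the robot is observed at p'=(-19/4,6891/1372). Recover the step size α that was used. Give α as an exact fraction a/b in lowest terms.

F_att = 3/4·(g−p) = 3/4·(12,0) = (9.0000,0.0000)
o1: d²=90 > ρ²=54 → inactive
o2: d²=97 > ρ²=54 → inactive
o3: d²=144 > ρ²=54 → inactive
o4: d²=49 ≤ ρ²=54; F_rep = 31·(0,7)/49² = (0.0000,0.0904)
F = F_att + ΣF_rep = (9.0000,0.0904)
Δp = p'−p = (2.2500,0.0226); α = Δx/Fx = (9/4) / (9) = 1/4
check: Δy/Fy = (31/1372) / (31/343) = 1/4 ✓

α = 1/4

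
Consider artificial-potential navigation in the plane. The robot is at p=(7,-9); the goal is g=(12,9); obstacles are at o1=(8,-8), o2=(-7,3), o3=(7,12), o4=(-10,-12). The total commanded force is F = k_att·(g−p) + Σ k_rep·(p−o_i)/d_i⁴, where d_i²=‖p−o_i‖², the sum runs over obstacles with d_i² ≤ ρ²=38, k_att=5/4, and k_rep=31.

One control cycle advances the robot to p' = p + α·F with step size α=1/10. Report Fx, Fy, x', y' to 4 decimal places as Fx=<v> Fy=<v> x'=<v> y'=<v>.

Fx=-1.5000 Fy=14.7500 x'=6.8500 y'=-7.5250

F_att = 5/4·(g−p) = 5/4·(5,18) = (6.2500,22.5000)
o1: d²=2 ≤ ρ²=38; F_rep = 31·(-1,-1)/2² = (-7.7500,-7.7500)
o2: d²=340 > ρ²=38 → inactive
o3: d²=441 > ρ²=38 → inactive
o4: d²=298 > ρ²=38 → inactive
F = F_att + ΣF_rep = (-1.5000,14.7500)
p' = p + 1/10·F = (6.8500,-7.5250)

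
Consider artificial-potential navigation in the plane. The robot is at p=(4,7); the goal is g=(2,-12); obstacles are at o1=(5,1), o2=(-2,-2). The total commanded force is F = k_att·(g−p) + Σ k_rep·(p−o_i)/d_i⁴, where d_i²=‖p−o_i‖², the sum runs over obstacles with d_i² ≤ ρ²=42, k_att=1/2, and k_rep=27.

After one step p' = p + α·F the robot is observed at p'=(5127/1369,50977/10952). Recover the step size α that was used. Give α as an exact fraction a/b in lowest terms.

F_att = 1/2·(g−p) = 1/2·(-2,-19) = (-1.0000,-9.5000)
o1: d²=37 ≤ ρ²=42; F_rep = 27·(-1,6)/37² = (-0.0197,0.1183)
o2: d²=117 > ρ²=42 → inactive
F = F_att + ΣF_rep = (-1.0197,-9.3817)
Δp = p'−p = (-0.2549,-2.3454); α = Δx/Fx = (-349/1369) / (-1396/1369) = 1/4
check: Δy/Fy = (-25687/10952) / (-25687/2738) = 1/4 ✓

α = 1/4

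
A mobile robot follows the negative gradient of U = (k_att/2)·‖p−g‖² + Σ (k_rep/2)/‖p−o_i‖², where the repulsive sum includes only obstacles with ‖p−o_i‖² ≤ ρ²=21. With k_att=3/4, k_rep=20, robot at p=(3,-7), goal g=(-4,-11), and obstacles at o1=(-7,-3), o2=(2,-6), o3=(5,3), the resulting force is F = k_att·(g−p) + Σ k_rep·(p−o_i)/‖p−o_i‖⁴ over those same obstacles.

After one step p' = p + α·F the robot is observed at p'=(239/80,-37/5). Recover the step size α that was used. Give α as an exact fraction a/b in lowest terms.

α = 1/20

F_att = 3/4·(g−p) = 3/4·(-7,-4) = (-5.2500,-3.0000)
o1: d²=116 > ρ²=21 → inactive
o2: d²=2 ≤ ρ²=21; F_rep = 20·(1,-1)/2² = (5.0000,-5.0000)
o3: d²=104 > ρ²=21 → inactive
F = F_att + ΣF_rep = (-0.2500,-8.0000)
Δp = p'−p = (-0.0125,-0.4000); α = Δx/Fx = (-1/80) / (-1/4) = 1/20
check: Δy/Fy = (-2/5) / (-8) = 1/20 ✓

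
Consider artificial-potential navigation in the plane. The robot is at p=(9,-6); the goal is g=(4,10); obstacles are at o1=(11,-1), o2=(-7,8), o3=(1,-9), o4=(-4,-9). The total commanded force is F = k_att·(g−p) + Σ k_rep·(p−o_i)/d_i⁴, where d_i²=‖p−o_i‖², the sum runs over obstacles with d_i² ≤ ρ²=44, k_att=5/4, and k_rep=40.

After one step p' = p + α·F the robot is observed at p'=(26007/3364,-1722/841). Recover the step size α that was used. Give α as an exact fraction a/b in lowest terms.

F_att = 5/4·(g−p) = 5/4·(-5,16) = (-6.2500,20.0000)
o1: d²=29 ≤ ρ²=44; F_rep = 40·(-2,-5)/29² = (-0.0951,-0.2378)
o2: d²=452 > ρ²=44 → inactive
o3: d²=73 > ρ²=44 → inactive
o4: d²=178 > ρ²=44 → inactive
F = F_att + ΣF_rep = (-6.3451,19.7622)
Δp = p'−p = (-1.2690,3.9524); α = Δx/Fx = (-4269/3364) / (-21345/3364) = 1/5
check: Δy/Fy = (3324/841) / (16620/841) = 1/5 ✓

α = 1/5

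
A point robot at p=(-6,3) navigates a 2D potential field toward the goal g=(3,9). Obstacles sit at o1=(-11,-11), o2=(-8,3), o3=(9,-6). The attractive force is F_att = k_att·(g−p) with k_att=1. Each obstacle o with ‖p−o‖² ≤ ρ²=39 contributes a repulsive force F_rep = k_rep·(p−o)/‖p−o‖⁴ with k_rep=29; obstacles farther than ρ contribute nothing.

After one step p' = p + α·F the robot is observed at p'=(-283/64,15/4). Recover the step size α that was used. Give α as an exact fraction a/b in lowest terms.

α = 1/8

F_att = 1·(g−p) = 1·(9,6) = (9.0000,6.0000)
o1: d²=221 > ρ²=39 → inactive
o2: d²=4 ≤ ρ²=39; F_rep = 29·(2,0)/4² = (3.6250,0.0000)
o3: d²=306 > ρ²=39 → inactive
F = F_att + ΣF_rep = (12.6250,6.0000)
Δp = p'−p = (1.5781,0.7500); α = Δx/Fx = (101/64) / (101/8) = 1/8
check: Δy/Fy = (3/4) / (6) = 1/8 ✓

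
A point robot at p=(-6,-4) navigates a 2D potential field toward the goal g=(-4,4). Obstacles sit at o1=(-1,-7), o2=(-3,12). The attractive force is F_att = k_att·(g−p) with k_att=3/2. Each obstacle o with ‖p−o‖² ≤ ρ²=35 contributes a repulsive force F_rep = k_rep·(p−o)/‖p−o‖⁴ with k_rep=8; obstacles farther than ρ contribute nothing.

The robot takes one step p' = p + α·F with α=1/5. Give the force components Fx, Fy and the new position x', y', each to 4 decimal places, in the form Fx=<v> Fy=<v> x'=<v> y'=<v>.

Fx=2.9654 Fy=12.0208 x'=-5.4069 y'=-1.5958

F_att = 3/2·(g−p) = 3/2·(2,8) = (3.0000,12.0000)
o1: d²=34 ≤ ρ²=35; F_rep = 8·(-5,3)/34² = (-0.0346,0.0208)
o2: d²=265 > ρ²=35 → inactive
F = F_att + ΣF_rep = (2.9654,12.0208)
p' = p + 1/5·F = (-5.4069,-1.5958)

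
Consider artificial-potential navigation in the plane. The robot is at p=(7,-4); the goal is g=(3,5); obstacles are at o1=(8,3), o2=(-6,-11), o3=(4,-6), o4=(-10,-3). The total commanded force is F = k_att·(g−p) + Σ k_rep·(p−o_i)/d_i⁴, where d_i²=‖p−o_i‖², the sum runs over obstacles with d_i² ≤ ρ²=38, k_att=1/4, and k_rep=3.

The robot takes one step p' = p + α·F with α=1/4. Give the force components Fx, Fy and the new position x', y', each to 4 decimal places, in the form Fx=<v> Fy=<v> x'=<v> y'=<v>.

F_att = 1/4·(g−p) = 1/4·(-4,9) = (-1.0000,2.2500)
o1: d²=50 > ρ²=38 → inactive
o2: d²=218 > ρ²=38 → inactive
o3: d²=13 ≤ ρ²=38; F_rep = 3·(3,2)/13² = (0.0533,0.0355)
o4: d²=290 > ρ²=38 → inactive
F = F_att + ΣF_rep = (-0.9467,2.2855)
p' = p + 1/4·F = (6.7633,-3.4286)

Fx=-0.9467 Fy=2.2855 x'=6.7633 y'=-3.4286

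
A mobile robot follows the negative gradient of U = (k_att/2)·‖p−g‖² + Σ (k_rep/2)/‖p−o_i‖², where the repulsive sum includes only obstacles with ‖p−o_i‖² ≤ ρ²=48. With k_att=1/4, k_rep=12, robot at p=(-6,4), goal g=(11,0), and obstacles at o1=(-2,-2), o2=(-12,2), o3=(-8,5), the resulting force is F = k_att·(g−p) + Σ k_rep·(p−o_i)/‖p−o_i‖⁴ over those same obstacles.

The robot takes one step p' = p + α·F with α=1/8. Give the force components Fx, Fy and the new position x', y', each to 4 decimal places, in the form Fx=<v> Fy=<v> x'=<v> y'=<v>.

Fx=5.2550 Fy=-1.4650 x'=-5.3431 y'=3.8169

F_att = 1/4·(g−p) = 1/4·(17,-4) = (4.2500,-1.0000)
o1: d²=52 > ρ²=48 → inactive
o2: d²=40 ≤ ρ²=48; F_rep = 12·(6,2)/40² = (0.0450,0.0150)
o3: d²=5 ≤ ρ²=48; F_rep = 12·(2,-1)/5² = (0.9600,-0.4800)
F = F_att + ΣF_rep = (5.2550,-1.4650)
p' = p + 1/8·F = (-5.3431,3.8169)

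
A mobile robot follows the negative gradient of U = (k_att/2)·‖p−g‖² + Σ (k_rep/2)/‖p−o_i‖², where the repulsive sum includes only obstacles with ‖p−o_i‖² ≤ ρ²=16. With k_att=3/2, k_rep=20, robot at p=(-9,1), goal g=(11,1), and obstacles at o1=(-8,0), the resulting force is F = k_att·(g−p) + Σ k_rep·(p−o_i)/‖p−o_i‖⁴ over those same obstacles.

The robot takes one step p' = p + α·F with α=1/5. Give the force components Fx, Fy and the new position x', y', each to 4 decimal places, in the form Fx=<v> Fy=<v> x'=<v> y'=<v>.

F_att = 3/2·(g−p) = 3/2·(20,0) = (30.0000,0.0000)
o1: d²=2 ≤ ρ²=16; F_rep = 20·(-1,1)/2² = (-5.0000,5.0000)
F = F_att + ΣF_rep = (25.0000,5.0000)
p' = p + 1/5·F = (-4.0000,2.0000)

Fx=25.0000 Fy=5.0000 x'=-4.0000 y'=2.0000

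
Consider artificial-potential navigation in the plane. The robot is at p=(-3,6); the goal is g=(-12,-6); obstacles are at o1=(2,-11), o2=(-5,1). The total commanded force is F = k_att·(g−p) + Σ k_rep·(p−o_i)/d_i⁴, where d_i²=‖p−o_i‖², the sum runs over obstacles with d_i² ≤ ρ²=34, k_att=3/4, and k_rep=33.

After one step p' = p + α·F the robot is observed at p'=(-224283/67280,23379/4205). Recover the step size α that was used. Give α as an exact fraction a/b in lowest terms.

F_att = 3/4·(g−p) = 3/4·(-9,-12) = (-6.7500,-9.0000)
o1: d²=314 > ρ²=34 → inactive
o2: d²=29 ≤ ρ²=34; F_rep = 33·(2,5)/29² = (0.0785,0.1962)
F = F_att + ΣF_rep = (-6.6715,-8.8038)
Δp = p'−p = (-0.3336,-0.4402); α = Δx/Fx = (-22443/67280) / (-22443/3364) = 1/20
check: Δy/Fy = (-1851/4205) / (-7404/841) = 1/20 ✓

α = 1/20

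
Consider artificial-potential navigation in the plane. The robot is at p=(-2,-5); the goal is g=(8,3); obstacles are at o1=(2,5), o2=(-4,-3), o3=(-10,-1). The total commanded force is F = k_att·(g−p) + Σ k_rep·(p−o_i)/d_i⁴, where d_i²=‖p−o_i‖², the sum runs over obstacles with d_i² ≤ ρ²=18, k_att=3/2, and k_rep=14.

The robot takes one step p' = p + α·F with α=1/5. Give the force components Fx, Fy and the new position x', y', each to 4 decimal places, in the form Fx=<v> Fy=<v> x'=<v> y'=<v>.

F_att = 3/2·(g−p) = 3/2·(10,8) = (15.0000,12.0000)
o1: d²=116 > ρ²=18 → inactive
o2: d²=8 ≤ ρ²=18; F_rep = 14·(2,-2)/8² = (0.4375,-0.4375)
o3: d²=80 > ρ²=18 → inactive
F = F_att + ΣF_rep = (15.4375,11.5625)
p' = p + 1/5·F = (1.0875,-2.6875)

Fx=15.4375 Fy=11.5625 x'=1.0875 y'=-2.6875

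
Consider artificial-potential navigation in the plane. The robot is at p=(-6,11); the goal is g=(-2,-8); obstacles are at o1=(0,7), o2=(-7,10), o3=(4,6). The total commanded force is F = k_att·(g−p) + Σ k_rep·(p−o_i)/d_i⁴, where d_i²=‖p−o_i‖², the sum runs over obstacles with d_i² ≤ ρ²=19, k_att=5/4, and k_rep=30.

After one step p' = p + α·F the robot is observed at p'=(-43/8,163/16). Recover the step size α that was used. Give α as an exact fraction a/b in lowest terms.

α = 1/20

F_att = 5/4·(g−p) = 5/4·(4,-19) = (5.0000,-23.7500)
o1: d²=52 > ρ²=19 → inactive
o2: d²=2 ≤ ρ²=19; F_rep = 30·(1,1)/2² = (7.5000,7.5000)
o3: d²=125 > ρ²=19 → inactive
F = F_att + ΣF_rep = (12.5000,-16.2500)
Δp = p'−p = (0.6250,-0.8125); α = Δx/Fx = (5/8) / (25/2) = 1/20
check: Δy/Fy = (-13/16) / (-65/4) = 1/20 ✓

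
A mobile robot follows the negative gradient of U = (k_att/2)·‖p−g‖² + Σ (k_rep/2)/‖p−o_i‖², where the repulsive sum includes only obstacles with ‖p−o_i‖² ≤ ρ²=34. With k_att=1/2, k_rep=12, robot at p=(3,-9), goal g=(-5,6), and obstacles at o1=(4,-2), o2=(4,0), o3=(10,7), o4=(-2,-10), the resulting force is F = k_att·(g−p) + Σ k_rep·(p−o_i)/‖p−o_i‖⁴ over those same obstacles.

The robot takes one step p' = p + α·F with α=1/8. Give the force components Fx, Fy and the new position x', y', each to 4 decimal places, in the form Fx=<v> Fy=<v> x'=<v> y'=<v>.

Fx=-3.9112 Fy=7.5178 x'=2.5111 y'=-8.0603

F_att = 1/2·(g−p) = 1/2·(-8,15) = (-4.0000,7.5000)
o1: d²=50 > ρ²=34 → inactive
o2: d²=82 > ρ²=34 → inactive
o3: d²=305 > ρ²=34 → inactive
o4: d²=26 ≤ ρ²=34; F_rep = 12·(5,1)/26² = (0.0888,0.0178)
F = F_att + ΣF_rep = (-3.9112,7.5178)
p' = p + 1/8·F = (2.5111,-8.0603)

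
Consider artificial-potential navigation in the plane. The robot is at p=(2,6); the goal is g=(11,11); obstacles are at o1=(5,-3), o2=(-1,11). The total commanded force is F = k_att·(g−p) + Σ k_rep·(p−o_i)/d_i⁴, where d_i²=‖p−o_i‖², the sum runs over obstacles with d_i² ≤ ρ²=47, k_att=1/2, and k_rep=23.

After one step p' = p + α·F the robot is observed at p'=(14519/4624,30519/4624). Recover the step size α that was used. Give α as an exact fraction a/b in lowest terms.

α = 1/4

F_att = 1/2·(g−p) = 1/2·(9,5) = (4.5000,2.5000)
o1: d²=90 > ρ²=47 → inactive
o2: d²=34 ≤ ρ²=47; F_rep = 23·(3,-5)/34² = (0.0597,-0.0995)
F = F_att + ΣF_rep = (4.5597,2.4005)
Δp = p'−p = (1.1399,0.6001); α = Δx/Fx = (5271/4624) / (5271/1156) = 1/4
check: Δy/Fy = (2775/4624) / (2775/1156) = 1/4 ✓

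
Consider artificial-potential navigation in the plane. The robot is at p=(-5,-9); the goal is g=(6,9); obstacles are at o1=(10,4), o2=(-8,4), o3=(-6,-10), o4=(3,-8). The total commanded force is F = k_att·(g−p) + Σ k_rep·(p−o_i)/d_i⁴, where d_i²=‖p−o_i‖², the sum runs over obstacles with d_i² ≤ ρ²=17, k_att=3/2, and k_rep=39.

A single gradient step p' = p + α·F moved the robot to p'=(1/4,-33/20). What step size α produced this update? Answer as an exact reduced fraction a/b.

α = 1/5

F_att = 3/2·(g−p) = 3/2·(11,18) = (16.5000,27.0000)
o1: d²=394 > ρ²=17 → inactive
o2: d²=178 > ρ²=17 → inactive
o3: d²=2 ≤ ρ²=17; F_rep = 39·(1,1)/2² = (9.7500,9.7500)
o4: d²=65 > ρ²=17 → inactive
F = F_att + ΣF_rep = (26.2500,36.7500)
Δp = p'−p = (5.2500,7.3500); α = Δx/Fx = (21/4) / (105/4) = 1/5
check: Δy/Fy = (147/20) / (147/4) = 1/5 ✓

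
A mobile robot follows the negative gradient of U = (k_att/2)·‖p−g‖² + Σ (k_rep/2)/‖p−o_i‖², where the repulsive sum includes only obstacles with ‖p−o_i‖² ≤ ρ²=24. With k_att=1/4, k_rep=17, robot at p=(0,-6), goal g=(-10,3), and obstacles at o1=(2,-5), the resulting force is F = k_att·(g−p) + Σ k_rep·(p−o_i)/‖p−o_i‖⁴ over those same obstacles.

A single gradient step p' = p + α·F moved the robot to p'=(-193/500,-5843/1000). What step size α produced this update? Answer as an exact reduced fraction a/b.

F_att = 1/4·(g−p) = 1/4·(-10,9) = (-2.5000,2.2500)
o1: d²=5 ≤ ρ²=24; F_rep = 17·(-2,-1)/5² = (-1.3600,-0.6800)
F = F_att + ΣF_rep = (-3.8600,1.5700)
Δp = p'−p = (-0.3860,0.1570); α = Δx/Fx = (-193/500) / (-193/50) = 1/10
check: Δy/Fy = (157/1000) / (157/100) = 1/10 ✓

α = 1/10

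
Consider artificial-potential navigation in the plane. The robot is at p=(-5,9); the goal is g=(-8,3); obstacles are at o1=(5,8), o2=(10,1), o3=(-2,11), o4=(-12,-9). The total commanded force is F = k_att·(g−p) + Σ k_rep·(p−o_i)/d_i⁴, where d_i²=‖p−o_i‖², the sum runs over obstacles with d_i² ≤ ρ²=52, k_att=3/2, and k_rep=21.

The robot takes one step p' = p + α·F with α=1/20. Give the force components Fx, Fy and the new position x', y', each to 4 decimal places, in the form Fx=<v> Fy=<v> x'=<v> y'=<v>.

F_att = 3/2·(g−p) = 3/2·(-3,-6) = (-4.5000,-9.0000)
o1: d²=101 > ρ²=52 → inactive
o2: d²=289 > ρ²=52 → inactive
o3: d²=13 ≤ ρ²=52; F_rep = 21·(-3,-2)/13² = (-0.3728,-0.2485)
o4: d²=373 > ρ²=52 → inactive
F = F_att + ΣF_rep = (-4.8728,-9.2485)
p' = p + 1/20·F = (-5.2436,8.5376)

Fx=-4.8728 Fy=-9.2485 x'=-5.2436 y'=8.5376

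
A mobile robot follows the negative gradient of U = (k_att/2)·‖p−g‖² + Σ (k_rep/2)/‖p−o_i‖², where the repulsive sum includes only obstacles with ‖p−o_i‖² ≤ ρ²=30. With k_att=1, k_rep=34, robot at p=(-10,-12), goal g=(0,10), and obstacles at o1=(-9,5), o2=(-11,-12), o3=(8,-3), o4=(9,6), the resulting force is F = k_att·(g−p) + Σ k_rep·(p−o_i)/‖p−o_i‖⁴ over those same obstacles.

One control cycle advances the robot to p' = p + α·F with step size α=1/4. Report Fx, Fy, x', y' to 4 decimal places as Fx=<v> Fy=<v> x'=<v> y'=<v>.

Fx=44.0000 Fy=22.0000 x'=1.0000 y'=-6.5000

F_att = 1·(g−p) = 1·(10,22) = (10.0000,22.0000)
o1: d²=290 > ρ²=30 → inactive
o2: d²=1 ≤ ρ²=30; F_rep = 34·(1,0)/1² = (34.0000,0.0000)
o3: d²=405 > ρ²=30 → inactive
o4: d²=685 > ρ²=30 → inactive
F = F_att + ΣF_rep = (44.0000,22.0000)
p' = p + 1/4·F = (1.0000,-6.5000)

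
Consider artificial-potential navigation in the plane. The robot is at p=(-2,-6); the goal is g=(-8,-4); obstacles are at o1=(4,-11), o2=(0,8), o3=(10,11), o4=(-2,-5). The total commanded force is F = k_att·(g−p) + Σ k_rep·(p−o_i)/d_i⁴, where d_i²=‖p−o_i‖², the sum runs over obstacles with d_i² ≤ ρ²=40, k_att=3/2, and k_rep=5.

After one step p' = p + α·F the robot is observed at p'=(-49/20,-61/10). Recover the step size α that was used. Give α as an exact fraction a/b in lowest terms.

F_att = 3/2·(g−p) = 3/2·(-6,2) = (-9.0000,3.0000)
o1: d²=61 > ρ²=40 → inactive
o2: d²=200 > ρ²=40 → inactive
o3: d²=433 > ρ²=40 → inactive
o4: d²=1 ≤ ρ²=40; F_rep = 5·(0,-1)/1² = (0.0000,-5.0000)
F = F_att + ΣF_rep = (-9.0000,-2.0000)
Δp = p'−p = (-0.4500,-0.1000); α = Δx/Fx = (-9/20) / (-9) = 1/20
check: Δy/Fy = (-1/10) / (-2) = 1/20 ✓

α = 1/20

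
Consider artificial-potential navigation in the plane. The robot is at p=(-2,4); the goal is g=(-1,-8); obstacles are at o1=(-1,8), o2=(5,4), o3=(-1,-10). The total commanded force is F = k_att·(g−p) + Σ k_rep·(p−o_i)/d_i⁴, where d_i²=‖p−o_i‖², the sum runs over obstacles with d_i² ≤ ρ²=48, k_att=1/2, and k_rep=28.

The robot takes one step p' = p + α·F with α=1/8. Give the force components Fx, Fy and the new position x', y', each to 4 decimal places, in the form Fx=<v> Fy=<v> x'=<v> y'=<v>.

F_att = 1/2·(g−p) = 1/2·(1,-12) = (0.5000,-6.0000)
o1: d²=17 ≤ ρ²=48; F_rep = 28·(-1,-4)/17² = (-0.0969,-0.3875)
o2: d²=49 > ρ²=48 → inactive
o3: d²=197 > ρ²=48 → inactive
F = F_att + ΣF_rep = (0.4031,-6.3875)
p' = p + 1/8·F = (-1.9496,3.2016)

Fx=0.4031 Fy=-6.3875 x'=-1.9496 y'=3.2016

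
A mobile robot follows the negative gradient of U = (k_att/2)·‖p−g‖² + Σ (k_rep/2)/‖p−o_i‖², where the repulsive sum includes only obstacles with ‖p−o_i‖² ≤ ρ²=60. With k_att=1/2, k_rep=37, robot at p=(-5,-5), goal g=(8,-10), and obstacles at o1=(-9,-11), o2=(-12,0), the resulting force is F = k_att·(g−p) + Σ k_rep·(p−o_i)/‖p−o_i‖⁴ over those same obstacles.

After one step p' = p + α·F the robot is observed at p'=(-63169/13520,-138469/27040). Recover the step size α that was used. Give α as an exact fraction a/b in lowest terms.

F_att = 1/2·(g−p) = 1/2·(13,-5) = (6.5000,-2.5000)
o1: d²=52 ≤ ρ²=60; F_rep = 37·(4,6)/52² = (0.0547,0.0821)
o2: d²=74 > ρ²=60 → inactive
F = F_att + ΣF_rep = (6.5547,-2.4179)
Δp = p'−p = (0.3277,-0.1209); α = Δx/Fx = (4431/13520) / (4431/676) = 1/20
check: Δy/Fy = (-3269/27040) / (-3269/1352) = 1/20 ✓

α = 1/20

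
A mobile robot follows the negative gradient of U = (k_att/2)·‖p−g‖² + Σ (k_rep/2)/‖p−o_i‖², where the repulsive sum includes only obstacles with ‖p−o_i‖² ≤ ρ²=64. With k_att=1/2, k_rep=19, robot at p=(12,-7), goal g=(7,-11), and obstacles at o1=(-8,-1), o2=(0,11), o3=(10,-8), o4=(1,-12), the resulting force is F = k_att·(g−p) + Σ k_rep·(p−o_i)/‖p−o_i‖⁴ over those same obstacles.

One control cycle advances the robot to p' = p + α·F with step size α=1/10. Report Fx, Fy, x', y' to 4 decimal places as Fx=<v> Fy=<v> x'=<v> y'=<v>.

F_att = 1/2·(g−p) = 1/2·(-5,-4) = (-2.5000,-2.0000)
o1: d²=436 > ρ²=64 → inactive
o2: d²=468 > ρ²=64 → inactive
o3: d²=5 ≤ ρ²=64; F_rep = 19·(2,1)/5² = (1.5200,0.7600)
o4: d²=146 > ρ²=64 → inactive
F = F_att + ΣF_rep = (-0.9800,-1.2400)
p' = p + 1/10·F = (11.9020,-7.1240)

Fx=-0.9800 Fy=-1.2400 x'=11.9020 y'=-7.1240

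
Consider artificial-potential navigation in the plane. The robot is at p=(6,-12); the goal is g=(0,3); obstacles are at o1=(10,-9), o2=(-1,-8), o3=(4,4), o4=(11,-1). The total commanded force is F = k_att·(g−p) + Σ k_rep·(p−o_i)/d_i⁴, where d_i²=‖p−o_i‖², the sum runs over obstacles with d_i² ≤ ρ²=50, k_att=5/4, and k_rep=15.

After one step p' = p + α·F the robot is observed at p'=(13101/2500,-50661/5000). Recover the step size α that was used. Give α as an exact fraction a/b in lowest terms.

α = 1/10

F_att = 5/4·(g−p) = 5/4·(-6,15) = (-7.5000,18.7500)
o1: d²=25 ≤ ρ²=50; F_rep = 15·(-4,-3)/25² = (-0.0960,-0.0720)
o2: d²=65 > ρ²=50 → inactive
o3: d²=260 > ρ²=50 → inactive
o4: d²=146 > ρ²=50 → inactive
F = F_att + ΣF_rep = (-7.5960,18.6780)
Δp = p'−p = (-0.7596,1.8678); α = Δx/Fx = (-1899/2500) / (-1899/250) = 1/10
check: Δy/Fy = (9339/5000) / (9339/500) = 1/10 ✓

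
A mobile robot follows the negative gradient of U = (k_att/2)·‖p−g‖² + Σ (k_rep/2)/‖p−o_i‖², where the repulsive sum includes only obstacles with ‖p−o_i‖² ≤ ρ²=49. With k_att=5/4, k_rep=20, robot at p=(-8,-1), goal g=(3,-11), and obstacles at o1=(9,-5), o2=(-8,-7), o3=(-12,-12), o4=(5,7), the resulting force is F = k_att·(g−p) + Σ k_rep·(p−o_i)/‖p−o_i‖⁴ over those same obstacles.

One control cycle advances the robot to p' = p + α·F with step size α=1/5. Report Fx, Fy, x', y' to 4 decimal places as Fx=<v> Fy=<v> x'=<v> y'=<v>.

F_att = 5/4·(g−p) = 5/4·(11,-10) = (13.7500,-12.5000)
o1: d²=305 > ρ²=49 → inactive
o2: d²=36 ≤ ρ²=49; F_rep = 20·(0,6)/36² = (0.0000,0.0926)
o3: d²=137 > ρ²=49 → inactive
o4: d²=233 > ρ²=49 → inactive
F = F_att + ΣF_rep = (13.7500,-12.4074)
p' = p + 1/5·F = (-5.2500,-3.4815)

Fx=13.7500 Fy=-12.4074 x'=-5.2500 y'=-3.4815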